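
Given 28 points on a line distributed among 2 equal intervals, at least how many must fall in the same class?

By pigeonhole with 28 objects and 2 categories: ceiling(28/2).

Final answer: 14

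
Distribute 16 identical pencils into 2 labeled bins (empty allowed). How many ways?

Stars and bars: C(n+k-1, k-1) = C(17,1).

Final answer: C(17,1) = 17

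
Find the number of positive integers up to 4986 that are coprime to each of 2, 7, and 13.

|div by 2|=2493, |div by 7|=712, |div by 13|=383.
|div by 2&7|=356, |div by 2&13|=191, |div by 7&13|=54, |div by all|=27.
By inclusion-exclusion, divisible by at least one: 2493+712+383-356-191-54+27 = 3014.
Not divisible by any: 4986 - 3014.

Final answer: 1972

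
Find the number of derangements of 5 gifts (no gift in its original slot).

Derangements satisfy D(n) = (n-1)(D(n-1) + D(n-2)), starting from D(0)=1, D(1)=0.
D(2) = 1 x (0 + 1) = 1
D(3) = 2 x (1 + 0) = 2
D(4) = 3 x (2 + 1) = 9
D(5) = 4 x (D(4) + D(3)) = 4 x (9 + 2)

Final answer: D(5) = 44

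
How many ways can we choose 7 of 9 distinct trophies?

C(9,7) = 9!/(7! x 2!).

Final answer: \binom{9}{7} = 36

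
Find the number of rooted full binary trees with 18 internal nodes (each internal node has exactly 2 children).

The structures are counted by the Catalan number C_n. Here n = 18.
C_n = (2n)!/(n!(n+1)!), so C_{18} = 36!/(18! x 19!) = C(36,18)/19 = 9075135300/19.

Final answer: C_{18} = 477638700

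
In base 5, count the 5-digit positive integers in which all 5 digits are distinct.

First digit: 4 (nonzero). Second: 4 (not first). Third: 3, etc.
Total: 4 x 4 x 3 x 2 x 1.

Final answer: 96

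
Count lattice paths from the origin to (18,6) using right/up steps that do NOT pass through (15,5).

Total paths to (18,6): C(24,6) = 134596.
Paths through (15,5): C(20,5) x C(4,1) = 62016.
Avoiding (15,5): 134596 - 62016.

Final answer: 72580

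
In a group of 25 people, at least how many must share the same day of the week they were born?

There are 7 possible values for day of the week they were born. With 25 people and 7 categories, by pigeonhole: ceiling(25/7).

Final answer: 4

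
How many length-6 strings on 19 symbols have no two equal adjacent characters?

First character: 19 choices. Each subsequent: 18 choices (must differ from the previous one).
Total: 19 x 18^5.

Final answer: 19 x 18^{5} = 35901792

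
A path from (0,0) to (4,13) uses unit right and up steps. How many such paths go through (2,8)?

Paths (0,0)->(2,8): C(10,8) = 45.
Paths (2,8)->(4,13): C(7,5) = 21.
By multiplication principle: 45 x 21.

Final answer: 945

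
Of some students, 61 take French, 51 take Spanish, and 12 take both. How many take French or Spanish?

|A union B| = |A| + |B| - |A intersect B| = 61 + 51 - 12.

Final answer: 100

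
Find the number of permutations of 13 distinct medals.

The number of ways to arrange 13 distinct objects is 13!.

Final answer: 13! = 6227020800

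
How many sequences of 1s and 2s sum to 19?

Condition on the final move: it is a 1-step (f(n-1) ways to get there) or a 2-step (f(n-2) ways), so f(n) = f(n-1) + f(n-2), with f(1)=1, f(2)=2.
Building up term by term: f(1)=1, f(2)=2, f(3)=3, f(4)=5, f(5)=8, f(6)=13, f(7)=21, f(8)=34, f(9)=55, f(10)=89, f(11)=144, f(12)=233, f(13)=377, f(14)=610, f(15)=987, f(16)=1597, f(17)=2584, f(18)=4181, f(19)=6765.

Final answer: 6765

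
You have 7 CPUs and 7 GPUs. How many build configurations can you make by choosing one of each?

By the multiplication principle: 7 x 7.

Final answer: 49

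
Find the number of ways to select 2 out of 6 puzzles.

C(6,2) = 6!/(2! x (6-2)!).

Final answer: C(6,2) = 15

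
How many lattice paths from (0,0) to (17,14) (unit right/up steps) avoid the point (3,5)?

Total paths to (17,14): C(31,14) = 265182525.
Paths through (3,5): C(8,5) x C(23,9) = 45762640.
Avoiding (3,5): 265182525 - 45762640.

Final answer: 219419885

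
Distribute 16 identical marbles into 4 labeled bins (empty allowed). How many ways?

Stars and bars: C(n+k-1, k-1) = C(19,3).

Final answer: C(19,3) = 969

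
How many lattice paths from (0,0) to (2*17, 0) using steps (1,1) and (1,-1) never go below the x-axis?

Total monotonic paths to (17,17): C(34,17) = 2333606220.
Reflecting each bad path at its first crossing gives a bijection with paths to (16,18): C(34,18) = 2203961430.
Valid Dyck paths: 2333606220 - 2203961430.
(This is the Catalan number C_{17}.)

Final answer: C_{17} = 129644790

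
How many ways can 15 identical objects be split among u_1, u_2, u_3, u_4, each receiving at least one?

Substitute u'_i = u_i - 1 (so u'_i >= 0). Then sum u'_i = 15 - 4 = 11.
Stars and bars: C(11+4-1, 4-1) = C(14,3).

Final answer: C(14,3) = 364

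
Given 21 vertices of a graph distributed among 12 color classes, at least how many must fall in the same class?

By pigeonhole with 21 objects and 12 categories: ceiling(21/12).

Final answer: 2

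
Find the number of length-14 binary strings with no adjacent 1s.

Classify by the final bit: ...0 gives a(n-1) strings, ...01 gives a(n-2) strings. Thus a(n) = a(n-1) + a(n-2) with a(1)=2, a(2)=3.
Building up term by term: a(1)=2, a(2)=3, a(3)=5, a(4)=8, a(5)=13, a(6)=21, a(7)=34, a(8)=55, a(9)=89, a(10)=144, a(11)=233, a(12)=377, a(13)=610, a(14)=987.

Final answer: 987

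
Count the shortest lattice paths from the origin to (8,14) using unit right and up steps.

Each path has 8 right steps and 14 up steps in some order (22 steps total).
Choose which 14 of the 22 steps are up: C(22,14).

Final answer: C(22,14) = 319770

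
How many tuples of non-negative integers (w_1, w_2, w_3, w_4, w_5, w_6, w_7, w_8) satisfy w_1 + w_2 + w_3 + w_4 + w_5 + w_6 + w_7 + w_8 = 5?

Stars and bars with 5 stars and 7 bars:
C(5+8-1, 8-1) = C(12,7).

Final answer: C(12,7) = 792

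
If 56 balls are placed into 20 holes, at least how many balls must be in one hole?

By the pigeonhole principle: ceiling(56/20).

Final answer: 3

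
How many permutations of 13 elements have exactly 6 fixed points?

Choose which 6 elements are fixed: C(13,6) = 1716.
Derange the remaining 7 using D(j) = (j-1)(D(j-1) + D(j-2)), D(0)=1, D(1)=0: D(2)=1, D(3)=2, D(4)=9, D(5)=44, D(6)=265, D(7)=1854.
Total: 1716 x 1854.

Final answer: C(13,6) D(7) = 3181464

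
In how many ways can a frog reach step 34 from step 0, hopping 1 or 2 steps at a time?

Condition on the final move: it is a 1-step (f(n-1) ways to get there) or a 2-step (f(n-2) ways), so f(n) = f(n-1) + f(n-2), with f(1)=1, f(2)=2.
Iterating the recurrence: f(1)=1, f(2)=2, f(3)=3, f(4)=5, f(5)=8, f(6)=13, f(7)=21, f(8)=34, f(9)=55, f(10)=89, f(11)=144, f(12)=233, f(13)=377, f(14)=610, f(15)=987, f(16)=1597, f(17)=2584, f(18)=4181, f(19)=6765, f(20)=10946, f(21)=17711, f(22)=28657, f(23)=46368, f(24)=75025, f(25)=121393, f(26)=196418, f(27)=317811, f(28)=514229, f(29)=832040, f(30)=1346269, f(31)=2178309, f(32)=3524578, f(33)=5702887, f(34)=9227465.

Final answer: 9227465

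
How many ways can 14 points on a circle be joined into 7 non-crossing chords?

The structures are counted by the Catalan number C_n. Here n = 14/2 = 7.
Using C_0 = 1 and C_(k+1) = C_k x 2(2k+1)/(k+2), build up term by term: C_1=1, C_2=2, C_3=5, C_4=14, C_5=42, C_6=132, C_7=429.

Final answer: C_{7} = 429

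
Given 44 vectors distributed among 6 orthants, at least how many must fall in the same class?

By pigeonhole with 44 objects and 6 categories: ceiling(44/6).

Final answer: 8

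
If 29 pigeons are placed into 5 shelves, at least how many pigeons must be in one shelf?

By the pigeonhole principle: ceiling(29/5).

Final answer: 6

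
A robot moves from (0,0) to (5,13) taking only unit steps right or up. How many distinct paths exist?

Each path has 5 right steps and 13 up steps in some order (18 steps total).
Choose which 13 of the 18 steps are up: C(18,13).

Final answer: C(18,13) = 8568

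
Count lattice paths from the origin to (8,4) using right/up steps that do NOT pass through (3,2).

Total paths to (8,4): C(12,4) = 495.
Paths through (3,2): C(5,2) x C(7,2) = 210.
Avoiding (3,2): 495 - 210.

Final answer: 285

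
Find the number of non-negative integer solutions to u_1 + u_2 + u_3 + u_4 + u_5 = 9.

Stars and bars with 9 stars and 4 bars:
C(9+5-1, 5-1) = C(13,4).

Final answer: C(13,4) = 715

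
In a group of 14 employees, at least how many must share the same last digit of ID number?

There are 10 possible values for last digit of ID number. With 14 employees and 10 categories, by pigeonhole: ceiling(14/10).

Final answer: 2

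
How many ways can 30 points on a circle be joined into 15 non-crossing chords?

This is a standard Catalan-number count: the answer is C_n. Here n = 30/2 = 15.
C_n = (2n)!/(n!(n+1)!), so C_{15} = 30!/(15! x 16!) = C(30,15)/16 = 155117520/16.

Final answer: C_{15} = 9694845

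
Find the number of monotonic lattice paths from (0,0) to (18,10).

Each path has 18 right steps and 10 up steps in some order (28 steps total).
Choose which 10 of the 28 steps are up: C(28,10).

Final answer: C(28,10) = 13123110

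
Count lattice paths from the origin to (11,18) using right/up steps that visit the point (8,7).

Paths (0,0)->(8,7): C(15,7) = 6435.
Paths (8,7)->(11,18): C(14,11) = 364.
By multiplication principle: 6435 x 364.

Final answer: 2342340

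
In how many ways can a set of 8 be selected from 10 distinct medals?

C(10,8) = 10!/(8! x 2!).

Final answer: \binom{10}{8} = 45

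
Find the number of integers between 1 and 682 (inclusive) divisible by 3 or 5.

Multiples of 3: 227. Multiples of 5: 136. Of both (lcm=15): 45.
By inclusion-exclusion: 227 + 136 - 45.

Final answer: 318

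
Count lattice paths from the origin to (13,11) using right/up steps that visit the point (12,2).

Paths (0,0)->(12,2): C(14,2) = 91.
Paths (12,2)->(13,11): C(10,9) = 10.
By multiplication principle: 91 x 10.

Final answer: 910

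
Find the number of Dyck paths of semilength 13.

Total monotonic paths to (13,13): C(26,13) = 10400600.
A path is bad iff it touches y = x + 1; reflecting its initial segment maps bad paths bijectively onto all paths to (12,14), of which there are C(26,14) = 9657700.
Valid Dyck paths: 10400600 - 9657700.
(These counts are the Catalan numbers.)

Final answer: C_{13} = 742900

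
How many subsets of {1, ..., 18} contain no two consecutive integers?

Let a(n) count such subsets of {1, ..., n}. Either n is excluded (a(n-1) ways) or n is included, forcing n-1 out (a(n-2) ways), so a(n) = a(n-1) + a(n-2) with a(1)=2, a(2)=3.
Computing successive values: a(1)=2, a(2)=3, a(3)=5, a(4)=8, a(5)=13, a(6)=21, a(7)=34, a(8)=55, a(9)=89, a(10)=144, a(11)=233, a(12)=377, a(13)=610, a(14)=987, a(15)=1597, a(16)=2584, a(17)=4181, a(18)=6765.

Final answer: 6765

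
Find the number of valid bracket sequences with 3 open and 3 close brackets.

The structures are counted by the Catalan number C_n. Here n = 3 (pairs).
C_n = C(2n,n)/(n+1), so C_{3} = C(6,3)/4 = 20/4.

Final answer: C_{3} = 5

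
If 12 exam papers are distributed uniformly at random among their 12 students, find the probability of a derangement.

Use the recurrence D(n) = (n-1)(D(n-1) + D(n-2)) with D(0)=1, D(1)=0.
Building up: D(2)=1, D(3)=2, D(4)=9, D(5)=44, D(6)=265, D(7)=1854, D(8)=14833, D(9)=133496, D(10)=1334961, D(11)=14684570, D(12)=176214841.
Total arrangements: 12! = 479001600.
Probability = D(12)/12! = 16019531/43545600.

Final answer: D(12)/12! = 176214841/479001600 = 0.367879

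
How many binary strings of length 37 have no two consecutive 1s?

Let a(n) count valid strings. If the last bit is 0 the prefix is any valid string of length n-1; if it is 1 the string must end in 01 with a valid prefix of length n-2. So a(n) = a(n-1) + a(n-2), a(1)=2, a(2)=3.
Building up term by term: a(1)=2, a(2)=3, a(3)=5, a(4)=8, a(5)=13, a(6)=21, a(7)=34, a(8)=55, a(9)=89, a(10)=144, a(11)=233, a(12)=377, a(13)=610, a(14)=987, a(15)=1597, a(16)=2584, a(17)=4181, a(18)=6765, a(19)=10946, a(20)=17711, a(21)=28657, a(22)=46368, a(23)=75025, a(24)=121393, a(25)=196418, a(26)=317811, a(27)=514229, a(28)=832040, a(29)=1346269, a(30)=2178309, a(31)=3524578, a(32)=5702887, a(33)=9227465, a(34)=14930352, a(35)=24157817, a(36)=39088169, a(37)=63245986.

Final answer: 63245986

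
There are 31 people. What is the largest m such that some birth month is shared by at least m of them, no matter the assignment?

There are 12 possible values for birth month. With 31 people and 12 categories, by pigeonhole: ceiling(31/12).

Final answer: 3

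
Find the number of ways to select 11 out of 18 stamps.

C(18,11) = 18!/(11! x 7!).

Final answer: \binom{18}{11} = 31824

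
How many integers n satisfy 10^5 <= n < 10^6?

The leading digit cannot be 0 (9 options); the other 5 digits can be anything (10 options each).
Total: 9 x 10^5.

Final answer: 900000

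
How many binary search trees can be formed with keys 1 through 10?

The structures are counted by the Catalan number C_n. Here n = 10.
Using C_0 = 1 and C_(k+1) = C_k x 2(2k+1)/(k+2), build up term by term: C_1=1, C_2=2, C_3=5, C_4=14, C_5=42, C_6=132, C_7=429, C_8=1430, C_9=4862, C_10=16796.

Final answer: C_{10} = 16796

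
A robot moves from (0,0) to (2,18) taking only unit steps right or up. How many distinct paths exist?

Each path has 2 right steps and 18 up steps in some order (20 steps total).
Choose which 18 of the 20 steps are up: C(20,18).

Final answer: C(20,18) = 190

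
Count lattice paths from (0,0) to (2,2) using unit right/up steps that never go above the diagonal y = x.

Total monotonic paths to (2,2): C(4,2) = 6.
Reflecting each bad path at its first crossing gives a bijection with paths to (1,3): C(4,3) = 4.
Valid Dyck paths: 6 - 4.
(These counts are the Catalan numbers.)

Final answer: C_{2} = 2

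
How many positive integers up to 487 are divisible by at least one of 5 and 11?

Multiples of 5: 97. Multiples of 11: 44. Of both (lcm=55): 8.
By inclusion-exclusion: 97 + 44 - 8.

Final answer: 133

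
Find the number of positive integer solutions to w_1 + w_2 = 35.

Substitute w'_i = w_i - 1 (so w'_i >= 0). Then sum w'_i = 35 - 2 = 33.
Stars and bars: C(33+2-1, 2-1) = C(34,1).

Final answer: C(34,1) = 34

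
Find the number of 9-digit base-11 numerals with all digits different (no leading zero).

First digit: 10 (nonzero). Second: 10 (not first). Third: 9, etc.
Total: 10 x 10 x 9 x 8 x 7 x 6 x 5 x 4 x 3.

Final answer: 18144000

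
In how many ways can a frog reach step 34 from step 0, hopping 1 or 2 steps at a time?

Let f(n) be the number of climbs. Removing the last move (1 or 2 steps) gives f(n) = f(n-1) + f(n-2); base cases f(1)=1, f(2)=2.
Iterating the recurrence: f(1)=1, f(2)=2, f(3)=3, f(4)=5, f(5)=8, f(6)=13, f(7)=21, f(8)=34, f(9)=55, f(10)=89, f(11)=144, f(12)=233, f(13)=377, f(14)=610, f(15)=987, f(16)=1597, f(17)=2584, f(18)=4181, f(19)=6765, f(20)=10946, f(21)=17711, f(22)=28657, f(23)=46368, f(24)=75025, f(25)=121393, f(26)=196418, f(27)=317811, f(28)=514229, f(29)=832040, f(30)=1346269, f(31)=2178309, f(32)=3524578, f(33)=5702887, f(34)=9227465.

Final answer: 9227465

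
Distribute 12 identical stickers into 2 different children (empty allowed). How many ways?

Stars and bars: C(n+k-1, k-1) = C(13,1).

Final answer: C(13,1) = 13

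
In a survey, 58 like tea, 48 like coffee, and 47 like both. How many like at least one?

|A union B| = |A| + |B| - |A intersect B| = 58 + 48 - 47.

Final answer: 59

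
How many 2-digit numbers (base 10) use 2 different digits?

First digit: 9 (not 0). Second: 9 (not first). Third: 8, etc.
Total: 9 x 9.

Final answer: 81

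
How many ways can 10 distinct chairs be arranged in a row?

The number of ways to arrange 10 distinct objects is 10!.

Final answer: 10! = 3628800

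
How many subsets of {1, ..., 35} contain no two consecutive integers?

Let a(n) count such subsets of {1, ..., n}. Either n is excluded (a(n-1) ways) or n is included, forcing n-1 out (a(n-2) ways), so a(n) = a(n-1) + a(n-2) with a(1)=2, a(2)=3.
Computing successive values: a(1)=2, a(2)=3, a(3)=5, a(4)=8, a(5)=13, a(6)=21, a(7)=34, a(8)=55, a(9)=89, a(10)=144, a(11)=233, a(12)=377, a(13)=610, a(14)=987, a(15)=1597, a(16)=2584, a(17)=4181, a(18)=6765, a(19)=10946, a(20)=17711, a(21)=28657, a(22)=46368, a(23)=75025, a(24)=121393, a(25)=196418, a(26)=317811, a(27)=514229, a(28)=832040, a(29)=1346269, a(30)=2178309, a(31)=3524578, a(32)=5702887, a(33)=9227465, a(34)=14930352, a(35)=24157817.

Final answer: 24157817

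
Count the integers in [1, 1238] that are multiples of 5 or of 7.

Multiples of 5: 247. Multiples of 7: 176. Of both (lcm=35): 35.
By inclusion-exclusion: 247 + 176 - 35.

Final answer: 388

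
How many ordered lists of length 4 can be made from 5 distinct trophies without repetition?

P(5,4) = 5!/(5-4)! = 5!/1!.

Final answer: P(5,4) = 120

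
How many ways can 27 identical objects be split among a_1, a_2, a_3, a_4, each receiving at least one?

Substitute a'_i = a_i - 1 (so a'_i >= 0). Then sum a'_i = 27 - 4 = 23.
Stars and bars: C(23+4-1, 4-1) = C(26,3).

Final answer: C(26,3) = 2600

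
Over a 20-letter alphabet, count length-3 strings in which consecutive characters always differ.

First character: 20 choices. Each subsequent: 19 choices (must differ from the previous one).
Total: 20 x 19^2.

Final answer: 20 x 19^{2} = 7220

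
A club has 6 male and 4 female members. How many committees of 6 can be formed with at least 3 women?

Sum over valid woman counts:
C(4,3)C(6,3) = 80
C(4,4)C(6,2) = 15
Total: 80 + 15.

Final answer: 95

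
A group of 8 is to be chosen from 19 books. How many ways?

C(19,8) = 19!/(8! x 11!).

Final answer: \binom{19}{8} = 75582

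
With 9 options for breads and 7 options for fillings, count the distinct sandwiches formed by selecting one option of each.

By the multiplication principle: 9 x 7.

Final answer: 63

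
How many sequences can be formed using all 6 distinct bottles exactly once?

The number of ways to arrange 6 distinct objects is 6!.

Final answer: 6! = 720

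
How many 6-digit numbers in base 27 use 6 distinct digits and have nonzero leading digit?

First digit: 26 (nonzero). Second: 26 (not first). Third: 25, etc.
Total: 26 x 26 x 25 x 24 x 23 x 22.

Final answer: 205233600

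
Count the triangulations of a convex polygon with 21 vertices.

This is a standard Catalan-number count: the answer is C_n. Here n = 21 - 2 = 19.
Using C_0 = 1 and C_(k+1) = C_k x 2(2k+1)/(k+2), build up term by term: C_1=1, C_2=2, C_3=5, C_4=14, C_5=42, C_6=132, C_7=429, C_8=1430, C_9=4862, C_10=16796, C_11=58786, C_12=208012, C_13=742900, C_14=2674440, C_15=9694845, C_16=35357670, C_17=129644790, C_18=477638700, C_19=1767263190.

Final answer: C_{19} = 1767263190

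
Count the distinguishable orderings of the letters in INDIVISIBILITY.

Letters (B:1, D:1, I:6, L:1, N:1, S:1, T:1, V:1, Y:1). Total letters: 14.
Permutations = 14!/(6!).

Final answer: 121080960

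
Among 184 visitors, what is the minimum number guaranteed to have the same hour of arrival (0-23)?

There are 24 possible values for hour of arrival (0-23). With 184 visitors and 24 categories, by pigeonhole: ceiling(184/24).

Final answer: 8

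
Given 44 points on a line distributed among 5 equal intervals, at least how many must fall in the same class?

By pigeonhole with 44 objects and 5 categories: ceiling(44/5).

Final answer: 9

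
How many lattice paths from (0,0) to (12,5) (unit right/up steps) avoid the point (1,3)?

Total paths to (12,5): C(17,5) = 6188.
Paths through (1,3): C(4,3) x C(13,2) = 312.
Avoiding (1,3): 6188 - 312.

Final answer: 5876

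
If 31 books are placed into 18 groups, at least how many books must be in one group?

By the pigeonhole principle: ceiling(31/18).

Final answer: 2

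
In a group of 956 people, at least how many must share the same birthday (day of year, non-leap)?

There are 365 possible values for birthday (day of year, non-leap). With 956 people and 365 categories, by pigeonhole: ceiling(956/365).

Final answer: 3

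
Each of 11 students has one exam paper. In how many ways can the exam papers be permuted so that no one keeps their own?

Derangements satisfy D(n) = (n-1)(D(n-1) + D(n-2)), starting from D(0)=1, D(1)=0.
D(2) = 1 x (0 + 1) = 1
D(3) = 2 x (1 + 0) = 2
D(4) = 3 x (2 + 1) = 9
D(5) = 4 x (9 + 2) = 44
D(6) = 5 x (44 + 9) = 265
D(7) = 6 x (265 + 44) = 1854
D(8) = 7 x (1854 + 265) = 14833
D(9) = 8 x (14833 + 1854) = 133496
D(10) = 9 x (133496 + 14833) = 1334961
D(11) = 10 x (D(10) + D(9)) = 10 x (1334961 + 133496)

Final answer: D(11) = 14684570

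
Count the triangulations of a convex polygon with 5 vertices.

This is a standard Catalan-number count: the answer is C_n. Here n = 5 - 2 = 3.
C_n = C(2n,n)/(n+1), so C_{3} = C(6,3)/4 = 20/4.

Final answer: C_{3} = 5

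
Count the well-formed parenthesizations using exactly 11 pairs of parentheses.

This is counted by the nth Catalan number C_n. Here n = 11 (pairs).
Using C_0 = 1 and C_(k+1) = C_k x 2(2k+1)/(k+2), build up term by term: C_1=1, C_2=2, C_3=5, C_4=14, C_5=42, C_6=132, C_7=429, C_8=1430, C_9=4862, C_10=16796, C_11=58786.

Final answer: C_{11} = 58786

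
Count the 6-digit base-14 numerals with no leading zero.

In base 14, the leading digit has 13 choices (1..13); each of the remaining 5 digits has 14 choices.
Total: 13 x 14^5.

Final answer: 6991712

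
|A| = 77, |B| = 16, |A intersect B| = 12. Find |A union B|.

|A union B| = |A| + |B| - |A intersect B| = 77 + 16 - 12.

Final answer: 81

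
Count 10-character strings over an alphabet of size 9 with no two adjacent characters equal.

First character: 9 choices. Each subsequent: 8 choices (must differ from the previous one).
Total: 9 x 8^9.

Final answer: 9 x 8^{9} = 1207959552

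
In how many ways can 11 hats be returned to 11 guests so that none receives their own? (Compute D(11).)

Derangements satisfy D(n) = (n-1)(D(n-1) + D(n-2)), starting from D(0)=1, D(1)=0.
D(2) = 1 x (0 + 1) = 1
D(3) = 2 x (1 + 0) = 2
D(4) = 3 x (2 + 1) = 9
D(5) = 4 x (9 + 2) = 44
D(6) = 5 x (44 + 9) = 265
D(7) = 6 x (265 + 44) = 1854
D(8) = 7 x (1854 + 265) = 14833
D(9) = 8 x (14833 + 1854) = 133496
D(10) = 9 x (133496 + 14833) = 1334961
D(11) = 10 x (D(10) + D(9)) = 10 x (1334961 + 133496)

Final answer: D(11) = 14684570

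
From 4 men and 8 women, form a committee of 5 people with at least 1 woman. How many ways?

Sum over valid woman counts:
C(8,1)C(4,4) = 8
C(8,2)C(4,3) = 112
C(8,3)C(4,2) = 336
C(8,4)C(4,1) = 280
C(8,5)C(4,0) = 56
Total: 8 + 112 + 336 + 280 + 56.

Final answer: 792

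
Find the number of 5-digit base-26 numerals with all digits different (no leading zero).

First digit: 25 (nonzero). Second: 25 (not first). Third: 24, etc.
Total: 25 x 25 x 24 x 23 x 22.

Final answer: 7590000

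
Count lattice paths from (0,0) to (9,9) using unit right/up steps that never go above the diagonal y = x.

Total monotonic paths to (9,9): C(18,9) = 48620.
Paths that cross above y=x (reflection bijection): C(18,10) = 43758.
Valid Dyck paths: 48620 - 43758.
(This is the Catalan number C_{9}.)

Final answer: C_{9} = 4862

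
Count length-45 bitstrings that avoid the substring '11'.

A valid string ends in 0 (append to any length-(n-1) valid string) or in 01 (append to any length-(n-2) valid string), so a(n) = a(n-1) + a(n-2) with a(1)=2, a(2)=3.
Iterating the recurrence: a(1)=2, a(2)=3, a(3)=5, a(4)=8, a(5)=13, a(6)=21, a(7)=34, a(8)=55, a(9)=89, a(10)=144, a(11)=233, a(12)=377, a(13)=610, a(14)=987, a(15)=1597, a(16)=2584, a(17)=4181, a(18)=6765, a(19)=10946, a(20)=17711, a(21)=28657, a(22)=46368, a(23)=75025, a(24)=121393, a(25)=196418, a(26)=317811, a(27)=514229, a(28)=832040, a(29)=1346269, a(30)=2178309, a(31)=3524578, a(32)=5702887, a(33)=9227465, a(34)=14930352, a(35)=24157817, a(36)=39088169, a(37)=63245986, a(38)=102334155, a(39)=165580141, a(40)=267914296, a(41)=433494437, a(42)=701408733, a(43)=1134903170, a(44)=1836311903, a(45)=2971215073.

Final answer: 2971215073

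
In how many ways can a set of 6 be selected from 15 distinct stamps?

C(15,6) = 15!/(6! x (15-6)!).

Final answer: C(15,6) = 5005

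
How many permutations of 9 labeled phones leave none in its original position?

Use the recurrence D(n) = (n-1)(D(n-1) + D(n-2)) with D(0)=1, D(1)=0.
D(2) = 1 x (0 + 1) = 1
D(3) = 2 x (1 + 0) = 2
D(4) = 3 x (2 + 1) = 9
D(5) = 4 x (9 + 2) = 44
D(6) = 5 x (44 + 9) = 265
D(7) = 6 x (265 + 44) = 1854
D(8) = 7 x (1854 + 265) = 14833
D(9) = 8 x (D(8) + D(7)) = 8 x (14833 + 1854)

Final answer: D(9) = 133496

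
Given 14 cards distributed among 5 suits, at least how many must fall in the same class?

By pigeonhole with 14 objects and 5 categories: ceiling(14/5).

Final answer: 3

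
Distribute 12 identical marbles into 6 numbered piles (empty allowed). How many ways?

Stars and bars: C(n+k-1, k-1) = C(17,5).

Final answer: C(17,5) = 6188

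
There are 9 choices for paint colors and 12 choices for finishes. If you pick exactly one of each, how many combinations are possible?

By the multiplication principle: 9 x 12.

Final answer: 108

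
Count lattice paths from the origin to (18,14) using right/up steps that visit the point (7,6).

Paths (0,0)->(7,6): C(13,6) = 1716.
Paths (7,6)->(18,14): C(19,8) = 75582.
By multiplication principle: 1716 x 75582.

Final answer: 129698712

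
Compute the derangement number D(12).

D(n) = (n-1)(D(n-1) + D(n-2)), D(0)=1, D(1)=0.
Building up: D(2)=1, D(3)=2, D(4)=9, D(5)=44, D(6)=265, D(7)=1854, D(8)=14833, D(9)=133496, D(10)=1334961, D(11)=14684570.
D(12) = 11 x (D(11) + D(10)) = 11 x (14684570 + 1334961).

Final answer: D(12) = 176214841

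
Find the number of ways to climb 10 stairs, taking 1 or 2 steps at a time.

Let f(n) be the number of climbs. Removing the last move (1 or 2 steps) gives f(n) = f(n-1) + f(n-2); base cases f(1)=1, f(2)=2.
Computing successive values: f(1)=1, f(2)=2, f(3)=3, f(4)=5, f(5)=8, f(6)=13, f(7)=21, f(8)=34, f(9)=55, f(10)=89.

Final answer: 89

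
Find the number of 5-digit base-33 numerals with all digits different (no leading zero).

The leading digit has 32 choices (anything but zero); the next has 32 (anything but the first), then 31, and so on, one fewer each time.
Total: 32 x 32 x 31 x 30 x 29.

Final answer: 27617280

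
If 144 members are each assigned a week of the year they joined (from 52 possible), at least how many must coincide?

There are 52 possible values for week of the year they joined. With 144 members and 52 categories, by pigeonhole: ceiling(144/52).

Final answer: 3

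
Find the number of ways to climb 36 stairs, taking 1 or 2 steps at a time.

Let f(n) be the number of climbs. Removing the last move (1 or 2 steps) gives f(n) = f(n-1) + f(n-2); base cases f(1)=1, f(2)=2.
Iterating the recurrence: f(1)=1, f(2)=2, f(3)=3, f(4)=5, f(5)=8, f(6)=13, f(7)=21, f(8)=34, f(9)=55, f(10)=89, f(11)=144, f(12)=233, f(13)=377, f(14)=610, f(15)=987, f(16)=1597, f(17)=2584, f(18)=4181, f(19)=6765, f(20)=10946, f(21)=17711, f(22)=28657, f(23)=46368, f(24)=75025, f(25)=121393, f(26)=196418, f(27)=317811, f(28)=514229, f(29)=832040, f(30)=1346269, f(31)=2178309, f(32)=3524578, f(33)=5702887, f(34)=9227465, f(35)=14930352, f(36)=24157817.

Final answer: 24157817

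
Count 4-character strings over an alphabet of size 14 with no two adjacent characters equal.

First character: 14 choices. Each subsequent: 13 choices (must differ from the previous one).
Total: 14 x 13^3.

Final answer: 14 x 13^{3} = 30758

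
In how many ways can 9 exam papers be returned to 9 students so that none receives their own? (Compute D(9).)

Use the recurrence D(n) = (n-1)(D(n-1) + D(n-2)) with D(0)=1, D(1)=0.
D(2) = 1 x (0 + 1) = 1
D(3) = 2 x (1 + 0) = 2
D(4) = 3 x (2 + 1) = 9
D(5) = 4 x (9 + 2) = 44
D(6) = 5 x (44 + 9) = 265
D(7) = 6 x (265 + 44) = 1854
D(8) = 7 x (1854 + 265) = 14833
D(9) = 8 x (D(8) + D(7)) = 8 x (14833 + 1854)

Final answer: D(9) = 133496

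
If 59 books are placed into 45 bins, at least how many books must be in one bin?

By the pigeonhole principle: ceiling(59/45).

Final answer: 2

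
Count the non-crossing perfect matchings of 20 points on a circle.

This is a standard Catalan-number count: the answer is C_n. Here n = 20/2 = 10.
C_n = C(2n,n) - C(2n,n+1), so C_{10} = C(20,10) - C(20,11) = 184756 - 167960.

Final answer: C_{10} = 16796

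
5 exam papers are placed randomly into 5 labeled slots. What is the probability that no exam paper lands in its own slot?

Use the recurrence D(n) = (n-1)(D(n-1) + D(n-2)) with D(0)=1, D(1)=0.
Building up: D(2)=1, D(3)=2, D(4)=9, D(5)=44.
Total arrangements: 5! = 120.
Probability = D(5)/5! = 11/30.

Final answer: D(5)/5! = 44/120 = 0.366667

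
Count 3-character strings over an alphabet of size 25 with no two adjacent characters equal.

First character: 25 choices. Each subsequent: 24 choices (must differ from the previous one).
Total: 25 x 24^2.

Final answer: 25 x 24^{2} = 14400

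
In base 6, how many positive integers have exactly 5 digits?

In base 6, the leading digit has 5 choices (1..5); each of the remaining 4 digits has 6 choices.
Total: 5 x 6^4.

Final answer: 6480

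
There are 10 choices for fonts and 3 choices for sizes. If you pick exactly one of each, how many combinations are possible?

By the multiplication principle: 10 x 3.

Final answer: 30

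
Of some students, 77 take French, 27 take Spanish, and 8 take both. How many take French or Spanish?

|A union B| = |A| + |B| - |A intersect B| = 77 + 27 - 8.

Final answer: 96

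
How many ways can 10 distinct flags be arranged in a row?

The number of ways to arrange 10 distinct objects is 10!.

Final answer: 10! = 3628800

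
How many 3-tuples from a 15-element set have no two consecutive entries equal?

First character: 15 choices. Each subsequent: 14 choices (must differ from the previous one).
Total: 15 x 14^2.

Final answer: 15 x 14^{2} = 2940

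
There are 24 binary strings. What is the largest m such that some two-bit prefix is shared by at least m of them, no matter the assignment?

There are 4 possible values for two-bit prefix. With 24 binary strings and 4 categories, by pigeonhole: ceiling(24/4).

Final answer: 6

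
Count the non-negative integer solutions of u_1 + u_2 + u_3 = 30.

Stars and bars with 30 stars and 2 bars:
C(30+3-1, 3-1) = C(32,2).

Final answer: C(32,2) = 496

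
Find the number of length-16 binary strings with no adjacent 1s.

Classify by the final bit: ...0 gives a(n-1) strings, ...01 gives a(n-2) strings. Thus a(n) = a(n-1) + a(n-2) with a(1)=2, a(2)=3.
Iterating the recurrence: a(1)=2, a(2)=3, a(3)=5, a(4)=8, a(5)=13, a(6)=21, a(7)=34, a(8)=55, a(9)=89, a(10)=144, a(11)=233, a(12)=377, a(13)=610, a(14)=987, a(15)=1597, a(16)=2584.

Final answer: 2584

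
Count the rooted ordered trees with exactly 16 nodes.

This is a standard Catalan-number count: the answer is C_n. Here n = 16 - 1 = 15.
Using C_0 = 1 and C_(k+1) = C_k x 2(2k+1)/(k+2), build up term by term: C_1=1, C_2=2, C_3=5, C_4=14, C_5=42, C_6=132, C_7=429, C_8=1430, C_9=4862, C_10=16796, C_11=58786, C_12=208012, C_13=742900, C_14=2674440, C_15=9694845.

Final answer: C_{15} = 9694845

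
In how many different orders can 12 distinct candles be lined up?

The number of ways to arrange 12 distinct objects is 12!.

Final answer: 12! = 479001600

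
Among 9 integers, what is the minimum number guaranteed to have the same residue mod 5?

There are 5 possible values for residue mod 5. With 9 integers and 5 categories, by pigeonhole: ceiling(9/5).

Final answer: 2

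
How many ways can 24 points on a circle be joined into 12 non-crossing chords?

The structures are counted by the Catalan number C_n. Here n = 24/2 = 12.
C_n = C(2n,n) - C(2n,n+1), so C_{12} = C(24,12) - C(24,13) = 2704156 - 2496144.

Final answer: C_{12} = 208012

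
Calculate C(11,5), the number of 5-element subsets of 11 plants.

C(11,5) = 11!/(5! x (11-5)!).

Final answer: C(11,5) = 462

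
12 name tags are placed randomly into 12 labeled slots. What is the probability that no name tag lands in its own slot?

Use the recurrence D(n) = (n-1)(D(n-1) + D(n-2)) with D(0)=1, D(1)=0.
Building up: D(2)=1, D(3)=2, D(4)=9, D(5)=44, D(6)=265, D(7)=1854, D(8)=14833, D(9)=133496, D(10)=1334961, D(11)=14684570, D(12)=176214841.
Total arrangements: 12! = 479001600.
Probability = D(12)/12! = 16019531/43545600.

Final answer: D(12)/12! = 176214841/479001600 = 0.367879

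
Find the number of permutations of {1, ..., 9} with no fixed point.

Use the recurrence D(n) = (n-1)(D(n-1) + D(n-2)) with D(0)=1, D(1)=0.
Building up: D(2)=1, D(3)=2, D(4)=9, D(5)=44, D(6)=265, D(7)=1854, D(8)=14833.
D(9) = 8 x (D(8) + D(7)) = 8 x (14833 + 1854).

Final answer: D(9) = 133496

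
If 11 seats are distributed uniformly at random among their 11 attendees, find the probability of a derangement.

Derangements satisfy D(n) = (n-1)(D(n-1) + D(n-2)), starting from D(0)=1, D(1)=0.
Building up: D(2)=1, D(3)=2, D(4)=9, D(5)=44, D(6)=265, D(7)=1854, D(8)=14833, D(9)=133496, D(10)=1334961, D(11)=14684570.
Total arrangements: 11! = 39916800.
Probability = D(11)/11! = 1468457/3991680.

Final answer: D(11)/11! = 14684570/39916800 = 0.367879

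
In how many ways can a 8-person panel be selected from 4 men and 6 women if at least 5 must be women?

Sum over valid woman counts:
C(6,5)C(4,3) = 24
C(6,6)C(4,2) = 6
Total: 24 + 6.

Final answer: 30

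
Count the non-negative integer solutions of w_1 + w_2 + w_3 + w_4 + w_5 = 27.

Stars and bars with 27 stars and 4 bars:
C(27+5-1, 5-1) = C(31,4).

Final answer: C(31,4) = 31465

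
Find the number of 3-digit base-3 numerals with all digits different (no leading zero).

First digit: 2 (nonzero). Second: 2 (not first). Third: 1, etc.
Total: 2 x 2 x 1.

Final answer: 4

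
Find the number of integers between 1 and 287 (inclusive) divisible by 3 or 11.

Multiples of 3: 95. Multiples of 11: 26. Of both (lcm=33): 8.
By inclusion-exclusion: 95 + 26 - 8.

Final answer: 113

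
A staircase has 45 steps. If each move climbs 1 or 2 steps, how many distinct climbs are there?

Let f(n) count the ways. The last step is size 1 or 2, so f(n) = f(n-1) + f(n-2) with f(1)=1, f(2)=2.
Computing successive values: f(1)=1, f(2)=2, f(3)=3, f(4)=5, f(5)=8, f(6)=13, f(7)=21, f(8)=34, f(9)=55, f(10)=89, f(11)=144, f(12)=233, f(13)=377, f(14)=610, f(15)=987, f(16)=1597, f(17)=2584, f(18)=4181, f(19)=6765, f(20)=10946, f(21)=17711, f(22)=28657, f(23)=46368, f(24)=75025, f(25)=121393, f(26)=196418, f(27)=317811, f(28)=514229, f(29)=832040, f(30)=1346269, f(31)=2178309, f(32)=3524578, f(33)=5702887, f(34)=9227465, f(35)=14930352, f(36)=24157817, f(37)=39088169, f(38)=63245986, f(39)=102334155, f(40)=165580141, f(41)=267914296, f(42)=433494437, f(43)=701408733, f(44)=1134903170, f(45)=1836311903.

Final answer: 1836311903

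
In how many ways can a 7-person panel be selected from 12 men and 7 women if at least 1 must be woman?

Sum over valid woman counts:
C(7,1)C(12,6) = 6468
C(7,2)C(12,5) = 16632
C(7,3)C(12,4) = 17325
C(7,4)C(12,3) = 7700
C(7,5)C(12,2) = 1386
C(7,6)C(12,1) = 84
C(7,7)C(12,0) = 1
Total: 6468 + 16632 + 17325 + 7700 + 1386 + 84 + 1.

Final answer: 49596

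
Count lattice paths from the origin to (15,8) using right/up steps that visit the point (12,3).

Paths (0,0)->(12,3): C(15,3) = 455.
Paths (12,3)->(15,8): C(8,5) = 56.
By multiplication principle: 455 x 56.

Final answer: 25480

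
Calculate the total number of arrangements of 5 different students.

The number of ways to arrange 5 distinct objects is 5!.

Final answer: 5! = 120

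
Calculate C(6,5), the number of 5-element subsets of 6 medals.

C(6,5) = 6!/(5! x (6-5)!).

Final answer: C(6,5) = 6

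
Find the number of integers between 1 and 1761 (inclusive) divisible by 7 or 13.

Multiples of 7: 251. Multiples of 13: 135. Of both (lcm=91): 19.
By inclusion-exclusion: 251 + 135 - 19.

Final answer: 367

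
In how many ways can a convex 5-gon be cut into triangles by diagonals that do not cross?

The structures are counted by the Catalan number C_n. Here n = 5 - 2 = 3.
C_n = C(2n,n)/(n+1), so C_{3} = C(6,3)/4 = 20/4.

Final answer: C_{3} = 5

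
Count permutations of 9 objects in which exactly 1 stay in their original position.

Choose which 1 elements are fixed: C(9,1) = 9.
Derange the remaining 8 using D(j) = (j-1)(D(j-1) + D(j-2)), D(0)=1, D(1)=0: D(2)=1, D(3)=2, D(4)=9, D(5)=44, D(6)=265, D(7)=1854, D(8)=14833.
Total: 9 x 14833.

Final answer: C(9,1) D(8) = 133497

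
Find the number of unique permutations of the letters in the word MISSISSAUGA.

Letters (A:2, G:1, I:2, M:1, S:4, U:1). Total letters: 11.
Permutations = 11!/(4! x 2! x 2!).

Final answer: 415800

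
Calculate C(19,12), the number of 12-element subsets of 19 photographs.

C(19,12) = 19!/(12! x 7!).

Final answer: \binom{19}{12} = 50388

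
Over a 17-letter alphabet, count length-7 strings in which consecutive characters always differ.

Let g(n) count such strings. g(1) = 17, and each valid string of length n-1 extends in 16 ways (any symbol but the last), so g(n) = 16 g(n-1).
Total: g(7) = 17 x 16^6.

Final answer: 17 x 16^{6} = 285212672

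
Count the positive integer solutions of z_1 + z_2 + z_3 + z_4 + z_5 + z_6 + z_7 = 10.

Substitute z'_i = z_i - 1 (so z'_i >= 0). Then sum z'_i = 10 - 7 = 3.
Stars and bars: C(3+7-1, 7-1) = C(9,6).

Final answer: C(9,6) = 84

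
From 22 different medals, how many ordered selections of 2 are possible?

P(22,2) = 22!/(22-2)! = 22!/20!.

Final answer: P(22,2) = 462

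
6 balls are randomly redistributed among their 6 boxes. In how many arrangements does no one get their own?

Derangements satisfy D(n) = (n-1)(D(n-1) + D(n-2)), starting from D(0)=1, D(1)=0.
D(2) = 1 x (0 + 1) = 1
D(3) = 2 x (1 + 0) = 2
D(4) = 3 x (2 + 1) = 9
D(5) = 4 x (9 + 2) = 44
D(6) = 5 x (D(5) + D(4)) = 5 x (44 + 9)

Final answer: D(6) = 265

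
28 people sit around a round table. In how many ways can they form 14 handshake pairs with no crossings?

This is a standard Catalan-number count: the answer is C_n. Here n = 28/2 = 14.
C_n = (2n)!/(n!(n+1)!), so C_{14} = 28!/(14! x 15!) = C(28,14)/15 = 40116600/15.

Final answer: C_{14} = 2674440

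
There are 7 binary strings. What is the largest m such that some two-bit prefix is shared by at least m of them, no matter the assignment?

There are 4 possible values for two-bit prefix. With 7 binary strings and 4 categories, by pigeonhole: ceiling(7/4).

Final answer: 2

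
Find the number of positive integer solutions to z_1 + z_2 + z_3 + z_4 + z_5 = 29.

Substitute z'_i = z_i - 1 (so z'_i >= 0). Then sum z'_i = 29 - 5 = 24.
Stars and bars: C(24+5-1, 5-1) = C(28,4).

Final answer: C(28,4) = 20475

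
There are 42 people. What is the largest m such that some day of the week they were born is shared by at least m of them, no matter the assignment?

There are 7 possible values for day of the week they were born. With 42 people and 7 categories, by pigeonhole: ceiling(42/7).

Final answer: 6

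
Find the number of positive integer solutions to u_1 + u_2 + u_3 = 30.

Substitute u'_i = u_i - 1 (so u'_i >= 0). Then sum u'_i = 30 - 3 = 27.
Stars and bars: C(27+3-1, 3-1) = C(29,2).

Final answer: C(29,2) = 406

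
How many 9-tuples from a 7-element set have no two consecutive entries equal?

First character: 7 choices. Each subsequent: 6 choices (must differ from the previous one).
Total: 7 x 6^8.

Final answer: 7 x 6^{8} = 11757312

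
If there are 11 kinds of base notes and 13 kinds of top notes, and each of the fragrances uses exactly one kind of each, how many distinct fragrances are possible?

By the multiplication principle: 11 x 13.

Final answer: 143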